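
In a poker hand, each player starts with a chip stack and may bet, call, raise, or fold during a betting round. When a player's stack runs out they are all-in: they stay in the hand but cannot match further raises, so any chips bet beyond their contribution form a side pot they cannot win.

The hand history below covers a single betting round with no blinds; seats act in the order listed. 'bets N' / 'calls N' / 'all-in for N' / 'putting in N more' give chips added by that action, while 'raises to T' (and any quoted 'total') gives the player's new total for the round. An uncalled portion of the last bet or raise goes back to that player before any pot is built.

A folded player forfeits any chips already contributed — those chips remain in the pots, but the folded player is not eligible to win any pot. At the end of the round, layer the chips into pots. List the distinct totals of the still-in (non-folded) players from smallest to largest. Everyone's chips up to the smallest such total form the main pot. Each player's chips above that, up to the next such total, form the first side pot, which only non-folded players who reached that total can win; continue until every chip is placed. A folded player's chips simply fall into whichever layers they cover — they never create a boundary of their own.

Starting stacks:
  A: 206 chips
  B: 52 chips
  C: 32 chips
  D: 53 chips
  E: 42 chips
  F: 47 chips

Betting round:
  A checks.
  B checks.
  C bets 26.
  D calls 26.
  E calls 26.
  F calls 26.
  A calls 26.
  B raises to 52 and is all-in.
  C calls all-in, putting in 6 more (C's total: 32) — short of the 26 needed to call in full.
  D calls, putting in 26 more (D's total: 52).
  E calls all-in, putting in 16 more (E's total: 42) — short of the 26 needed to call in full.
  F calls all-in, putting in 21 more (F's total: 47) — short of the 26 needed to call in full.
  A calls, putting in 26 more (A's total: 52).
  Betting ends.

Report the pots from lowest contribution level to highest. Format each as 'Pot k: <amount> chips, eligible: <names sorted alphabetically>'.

Pot 1: 192 chips, eligible: A, B, C, D, E, F
Pot 2: 50 chips, eligible: A, B, D, E, F
Pot 3: 20 chips, eligible: A, B, D, F
Pot 4: 15 chips, eligible: A, B, D

Derivation:
Contributions: A=52, B=52, C=32, D=52, E=42, F=47
Pot levels (distinct totals of non-folded players): 32, 42, 47, 52
Layer 1-32: 32 each from A, B, C, D, E, F = 32*6 = 192 chips; eligible A, B, C, D, E, F
Layer 33-42: 10 each from A, B, D, E, F = 10*5 = 50 chips; eligible A, B, D, E, F
Layer 43-47: 5 each from A, B, D, F = 5*4 = 20 chips; eligible A, B, D, F
Layer 48-52: 5 each from A, B, D = 5*3 = 15 chips; eligible A, B, D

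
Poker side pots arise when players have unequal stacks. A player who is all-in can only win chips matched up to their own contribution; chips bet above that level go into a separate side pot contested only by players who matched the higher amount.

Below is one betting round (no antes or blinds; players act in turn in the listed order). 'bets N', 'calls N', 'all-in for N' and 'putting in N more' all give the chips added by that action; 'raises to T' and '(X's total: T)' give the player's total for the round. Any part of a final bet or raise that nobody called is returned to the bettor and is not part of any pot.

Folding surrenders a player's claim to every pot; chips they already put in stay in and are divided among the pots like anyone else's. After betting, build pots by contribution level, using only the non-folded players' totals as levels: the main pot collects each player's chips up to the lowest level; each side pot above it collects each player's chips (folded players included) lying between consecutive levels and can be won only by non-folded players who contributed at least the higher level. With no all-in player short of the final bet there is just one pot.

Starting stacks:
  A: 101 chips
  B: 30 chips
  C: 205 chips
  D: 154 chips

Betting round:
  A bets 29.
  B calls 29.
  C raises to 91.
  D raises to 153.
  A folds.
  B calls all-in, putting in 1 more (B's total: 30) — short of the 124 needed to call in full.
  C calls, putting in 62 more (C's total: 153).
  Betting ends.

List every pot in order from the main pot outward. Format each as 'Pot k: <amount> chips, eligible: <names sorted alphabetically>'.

Contributions: A=29, B=30, C=153, D=153
Folded: A
Pot levels (distinct totals of non-folded players): 30, 153
Layer 1-30: A 29 + B 30 + C 30 + D 30 = 119 chips; eligible B, C, D
Layer 31-153: 123 each from C, D = 123*2 = 246 chips; eligible C, D

Pot 1: 119 chips, eligible: B, C, D
Pot 2: 246 chips, eligible: C, D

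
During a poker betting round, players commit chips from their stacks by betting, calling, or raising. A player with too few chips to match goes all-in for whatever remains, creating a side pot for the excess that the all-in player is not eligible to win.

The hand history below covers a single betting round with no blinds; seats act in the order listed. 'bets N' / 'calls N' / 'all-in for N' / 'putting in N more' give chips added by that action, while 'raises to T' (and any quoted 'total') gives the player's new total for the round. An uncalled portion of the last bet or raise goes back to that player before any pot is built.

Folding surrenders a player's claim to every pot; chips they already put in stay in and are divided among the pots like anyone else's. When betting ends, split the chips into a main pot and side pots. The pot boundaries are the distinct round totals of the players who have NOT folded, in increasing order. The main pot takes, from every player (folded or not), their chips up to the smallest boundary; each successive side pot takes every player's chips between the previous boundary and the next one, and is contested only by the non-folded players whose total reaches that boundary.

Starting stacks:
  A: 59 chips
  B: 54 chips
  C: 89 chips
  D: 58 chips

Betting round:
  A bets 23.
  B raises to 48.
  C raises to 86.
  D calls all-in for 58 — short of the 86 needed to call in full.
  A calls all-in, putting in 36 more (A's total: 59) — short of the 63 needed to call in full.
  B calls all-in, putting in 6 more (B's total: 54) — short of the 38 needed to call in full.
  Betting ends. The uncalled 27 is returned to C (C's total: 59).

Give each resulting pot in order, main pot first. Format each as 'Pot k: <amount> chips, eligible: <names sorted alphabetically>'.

Pot 1: 216 chips, eligible: A, B, C, D
Pot 2: 12 chips, eligible: A, C, D
Pot 3: 2 chips, eligible: A, C

Derivation:
Contributions (after 27 returned to C): A=59, B=54, C=59, D=58
Pot levels (distinct totals of non-folded players): 54, 58, 59
Layer 1-54: 54 each from A, B, C, D = 54*4 = 216 chips; eligible A, B, C, D
Layer 55-58: 4 each from A, C, D = 4*3 = 12 chips; eligible A, C, D
Layer 59-59: 1 each from A, C = 1*2 = 2 chips; eligible A, C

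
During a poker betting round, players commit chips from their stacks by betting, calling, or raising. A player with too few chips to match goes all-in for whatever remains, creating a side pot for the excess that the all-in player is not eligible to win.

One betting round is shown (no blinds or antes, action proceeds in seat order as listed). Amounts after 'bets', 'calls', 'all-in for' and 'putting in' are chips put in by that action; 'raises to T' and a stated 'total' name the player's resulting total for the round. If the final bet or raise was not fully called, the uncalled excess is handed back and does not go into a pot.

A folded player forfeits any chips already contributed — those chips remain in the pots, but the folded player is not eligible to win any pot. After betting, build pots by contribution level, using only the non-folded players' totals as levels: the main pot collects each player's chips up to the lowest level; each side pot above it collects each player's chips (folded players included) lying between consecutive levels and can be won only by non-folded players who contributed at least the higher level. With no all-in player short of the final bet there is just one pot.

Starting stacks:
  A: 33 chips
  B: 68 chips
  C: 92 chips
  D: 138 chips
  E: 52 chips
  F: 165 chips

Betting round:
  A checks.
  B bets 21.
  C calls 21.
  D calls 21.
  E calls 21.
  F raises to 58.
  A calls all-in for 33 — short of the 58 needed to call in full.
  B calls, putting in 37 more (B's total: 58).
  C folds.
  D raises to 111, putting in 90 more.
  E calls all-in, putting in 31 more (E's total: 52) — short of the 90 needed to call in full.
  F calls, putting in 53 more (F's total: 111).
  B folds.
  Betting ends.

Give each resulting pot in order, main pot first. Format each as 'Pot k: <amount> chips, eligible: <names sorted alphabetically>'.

Contributions: A=33, B=58, C=21, D=111, E=52, F=111
Folded: B, C
Pot levels (distinct totals of non-folded players): 33, 52, 111
Layer 1-33: A 33 + B 33 + C 21 + D 33 + E 33 + F 33 = 186 chips; eligible A, D, E, F
Layer 34-52: 19 each from B, D, E, F = 19*4 = 76 chips; eligible D, E, F
Layer 53-111: B 6 + D 59 + F 59 = 124 chips; eligible D, F

Pot 1: 186 chips, eligible: A, D, E, F
Pot 2: 76 chips, eligible: D, E, F
Pot 3: 124 chips, eligible: D, F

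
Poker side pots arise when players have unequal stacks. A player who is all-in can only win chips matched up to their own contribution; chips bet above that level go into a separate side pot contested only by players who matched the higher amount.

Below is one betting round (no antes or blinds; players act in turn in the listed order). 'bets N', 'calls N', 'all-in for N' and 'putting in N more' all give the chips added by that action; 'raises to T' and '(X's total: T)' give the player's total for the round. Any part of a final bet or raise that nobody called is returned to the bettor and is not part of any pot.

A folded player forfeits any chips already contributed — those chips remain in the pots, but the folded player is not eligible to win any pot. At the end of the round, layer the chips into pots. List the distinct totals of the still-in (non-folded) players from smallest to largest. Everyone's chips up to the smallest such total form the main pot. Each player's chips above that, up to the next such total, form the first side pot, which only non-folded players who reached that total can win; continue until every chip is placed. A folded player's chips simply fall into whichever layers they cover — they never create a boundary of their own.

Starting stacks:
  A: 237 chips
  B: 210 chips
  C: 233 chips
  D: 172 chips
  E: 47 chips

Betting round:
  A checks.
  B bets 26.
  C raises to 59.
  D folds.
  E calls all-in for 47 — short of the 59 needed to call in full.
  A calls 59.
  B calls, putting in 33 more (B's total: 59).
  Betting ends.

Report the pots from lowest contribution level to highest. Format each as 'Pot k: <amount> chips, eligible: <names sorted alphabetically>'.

Contributions: A=59, B=59, C=59, E=47
Folded: D
Pot levels (distinct totals of non-folded players): 47, 59
Layer 1-47: 47 each from A, B, C, E = 47*4 = 188 chips; eligible A, B, C, E
Layer 48-59: 12 each from A, B, C = 12*3 = 36 chips; eligible A, B, C

Pot 1: 188 chips, eligible: A, B, C, E
Pot 2: 36 chips, eligible: A, B, C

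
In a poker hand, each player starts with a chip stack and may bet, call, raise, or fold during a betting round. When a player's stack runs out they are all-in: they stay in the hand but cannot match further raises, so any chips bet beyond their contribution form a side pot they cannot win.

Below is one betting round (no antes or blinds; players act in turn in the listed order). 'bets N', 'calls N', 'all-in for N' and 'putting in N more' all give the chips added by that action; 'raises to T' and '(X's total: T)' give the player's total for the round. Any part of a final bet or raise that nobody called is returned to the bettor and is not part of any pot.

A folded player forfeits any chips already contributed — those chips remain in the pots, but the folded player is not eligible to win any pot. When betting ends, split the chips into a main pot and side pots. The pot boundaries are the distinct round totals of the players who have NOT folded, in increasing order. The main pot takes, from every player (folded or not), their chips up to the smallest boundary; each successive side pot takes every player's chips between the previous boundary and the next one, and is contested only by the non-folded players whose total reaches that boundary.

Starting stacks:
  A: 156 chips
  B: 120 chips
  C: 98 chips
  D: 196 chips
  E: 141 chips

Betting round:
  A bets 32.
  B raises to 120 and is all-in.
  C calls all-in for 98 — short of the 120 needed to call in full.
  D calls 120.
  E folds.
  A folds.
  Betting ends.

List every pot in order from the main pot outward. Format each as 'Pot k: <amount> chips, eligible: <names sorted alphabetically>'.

Pot 1: 326 chips, eligible: B, C, D
Pot 2: 44 chips, eligible: B, D

Derivation:
Contributions: A=32, B=120, C=98, D=120
Folded: A, E
Pot levels (distinct totals of non-folded players): 98, 120
Layer 1-98: A 32 + B 98 + C 98 + D 98 = 326 chips; eligible B, C, D
Layer 99-120: 22 each from B, D = 22*2 = 44 chips; eligible B, D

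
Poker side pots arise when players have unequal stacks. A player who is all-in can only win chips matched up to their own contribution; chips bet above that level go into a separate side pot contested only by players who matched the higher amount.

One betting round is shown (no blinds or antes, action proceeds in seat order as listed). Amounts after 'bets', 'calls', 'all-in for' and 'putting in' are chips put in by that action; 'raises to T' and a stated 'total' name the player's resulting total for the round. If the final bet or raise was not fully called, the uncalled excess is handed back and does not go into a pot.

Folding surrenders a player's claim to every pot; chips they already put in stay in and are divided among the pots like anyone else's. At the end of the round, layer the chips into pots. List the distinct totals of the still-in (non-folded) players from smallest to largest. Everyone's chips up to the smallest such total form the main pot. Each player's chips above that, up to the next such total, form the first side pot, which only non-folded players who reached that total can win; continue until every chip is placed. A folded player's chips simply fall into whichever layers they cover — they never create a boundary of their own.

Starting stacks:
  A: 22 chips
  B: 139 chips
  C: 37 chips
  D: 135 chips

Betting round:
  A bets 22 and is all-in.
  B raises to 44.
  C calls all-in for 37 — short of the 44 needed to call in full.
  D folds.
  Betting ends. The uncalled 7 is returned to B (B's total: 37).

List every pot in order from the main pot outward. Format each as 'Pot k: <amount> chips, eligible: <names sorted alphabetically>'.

Pot 1: 66 chips, eligible: A, B, C
Pot 2: 30 chips, eligible: B, C

Derivation:
Contributions (after 7 returned to B): A=22, B=37, C=37
Folded: D
Pot levels (distinct totals of non-folded players): 22, 37
Layer 1-22: 22 each from A, B, C = 22*3 = 66 chips; eligible A, B, C
Layer 23-37: 15 each from B, C = 15*2 = 30 chips; eligible B, C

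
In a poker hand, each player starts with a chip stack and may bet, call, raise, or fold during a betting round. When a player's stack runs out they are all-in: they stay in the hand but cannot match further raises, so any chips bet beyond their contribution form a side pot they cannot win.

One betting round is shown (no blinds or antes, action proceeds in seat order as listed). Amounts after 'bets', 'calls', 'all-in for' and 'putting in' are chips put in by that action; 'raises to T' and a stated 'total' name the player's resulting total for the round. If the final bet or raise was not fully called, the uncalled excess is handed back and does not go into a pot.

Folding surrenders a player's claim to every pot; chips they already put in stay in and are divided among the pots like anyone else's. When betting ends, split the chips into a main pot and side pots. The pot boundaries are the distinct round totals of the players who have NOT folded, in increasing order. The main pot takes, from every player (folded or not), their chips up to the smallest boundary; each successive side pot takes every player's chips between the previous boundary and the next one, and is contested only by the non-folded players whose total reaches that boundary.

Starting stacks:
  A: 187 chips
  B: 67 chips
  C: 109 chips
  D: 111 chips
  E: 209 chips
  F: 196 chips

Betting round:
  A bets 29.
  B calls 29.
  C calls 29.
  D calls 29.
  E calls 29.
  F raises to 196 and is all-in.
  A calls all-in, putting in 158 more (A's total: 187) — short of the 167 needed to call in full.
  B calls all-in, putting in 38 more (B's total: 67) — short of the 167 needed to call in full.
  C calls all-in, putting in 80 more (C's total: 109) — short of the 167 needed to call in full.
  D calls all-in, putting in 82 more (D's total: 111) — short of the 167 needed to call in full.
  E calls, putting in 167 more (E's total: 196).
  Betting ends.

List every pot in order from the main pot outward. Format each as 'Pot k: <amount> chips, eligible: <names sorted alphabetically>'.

Contributions: A=187, B=67, C=109, D=111, E=196, F=196
Pot levels (distinct totals of non-folded players): 67, 109, 111, 187, 196
Layer 1-67: 67 each from A, B, C, D, E, F = 67*6 = 402 chips; eligible A, B, C, D, E, F
Layer 68-109: 42 each from A, C, D, E, F = 42*5 = 210 chips; eligible A, C, D, E, F
Layer 110-111: 2 each from A, D, E, F = 2*4 = 8 chips; eligible A, D, E, F
Layer 112-187: 76 each from A, E, F = 76*3 = 228 chips; eligible A, E, F
Layer 188-196: 9 each from E, F = 9*2 = 18 chips; eligible E, F

Pot 1: 402 chips, eligible: A, B, C, D, E, F
Pot 2: 210 chips, eligible: A, C, D, E, F
Pot 3: 8 chips, eligible: A, D, E, F
Pot 4: 228 chips, eligible: A, E, F
Pot 5: 18 chips, eligible: E, F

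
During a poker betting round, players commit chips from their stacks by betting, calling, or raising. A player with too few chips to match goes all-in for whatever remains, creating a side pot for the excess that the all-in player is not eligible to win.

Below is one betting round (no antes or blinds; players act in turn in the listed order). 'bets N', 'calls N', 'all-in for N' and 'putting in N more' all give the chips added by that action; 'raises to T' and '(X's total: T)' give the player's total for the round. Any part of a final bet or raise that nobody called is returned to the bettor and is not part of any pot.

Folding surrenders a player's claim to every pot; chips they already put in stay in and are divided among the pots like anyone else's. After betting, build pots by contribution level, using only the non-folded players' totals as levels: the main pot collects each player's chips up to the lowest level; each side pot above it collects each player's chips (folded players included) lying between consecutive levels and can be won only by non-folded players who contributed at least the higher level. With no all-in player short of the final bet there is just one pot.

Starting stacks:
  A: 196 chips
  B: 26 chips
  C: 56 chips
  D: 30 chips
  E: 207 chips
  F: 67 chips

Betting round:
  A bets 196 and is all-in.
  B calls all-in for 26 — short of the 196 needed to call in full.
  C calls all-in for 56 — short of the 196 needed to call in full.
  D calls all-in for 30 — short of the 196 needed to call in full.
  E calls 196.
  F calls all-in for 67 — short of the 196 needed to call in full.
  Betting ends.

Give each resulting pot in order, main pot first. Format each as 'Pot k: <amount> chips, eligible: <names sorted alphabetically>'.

Contributions: A=196, B=26, C=56, D=30, E=196, F=67
Pot levels (distinct totals of non-folded players): 26, 30, 56, 67, 196
Layer 1-26: 26 each from A, B, C, D, E, F = 26*6 = 156 chips; eligible A, B, C, D, E, F
Layer 27-30: 4 each from A, C, D, E, F = 4*5 = 20 chips; eligible A, C, D, E, F
Layer 31-56: 26 each from A, C, E, F = 26*4 = 104 chips; eligible A, C, E, F
Layer 57-67: 11 each from A, E, F = 11*3 = 33 chips; eligible A, E, F
Layer 68-196: 129 each from A, E = 129*2 = 258 chips; eligible A, E

Pot 1: 156 chips, eligible: A, B, C, D, E, F
Pot 2: 20 chips, eligible: A, C, D, E, F
Pot 3: 104 chips, eligible: A, C, E, F
Pot 4: 33 chips, eligible: A, E, F
Pot 5: 258 chips, eligible: A, E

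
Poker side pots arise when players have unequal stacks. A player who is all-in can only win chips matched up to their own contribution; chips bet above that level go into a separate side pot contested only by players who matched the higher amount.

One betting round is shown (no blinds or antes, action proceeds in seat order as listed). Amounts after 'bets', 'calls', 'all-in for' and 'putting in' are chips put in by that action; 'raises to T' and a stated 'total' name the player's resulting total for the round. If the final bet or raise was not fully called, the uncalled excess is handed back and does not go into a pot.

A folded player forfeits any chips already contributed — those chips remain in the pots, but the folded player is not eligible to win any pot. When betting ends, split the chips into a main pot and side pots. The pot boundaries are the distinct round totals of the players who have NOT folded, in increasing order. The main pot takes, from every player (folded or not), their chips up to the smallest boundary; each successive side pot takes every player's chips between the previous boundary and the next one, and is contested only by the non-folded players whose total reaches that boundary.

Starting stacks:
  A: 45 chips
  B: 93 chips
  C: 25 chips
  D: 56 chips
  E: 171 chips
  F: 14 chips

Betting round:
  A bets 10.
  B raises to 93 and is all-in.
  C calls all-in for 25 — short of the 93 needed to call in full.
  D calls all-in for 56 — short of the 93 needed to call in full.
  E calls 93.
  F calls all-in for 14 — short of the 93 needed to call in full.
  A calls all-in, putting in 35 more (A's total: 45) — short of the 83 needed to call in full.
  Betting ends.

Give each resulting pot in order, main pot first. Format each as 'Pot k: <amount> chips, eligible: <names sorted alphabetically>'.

Contributions: A=45, B=93, C=25, D=56, E=93, F=14
Pot levels (distinct totals of non-folded players): 14, 25, 45, 56, 93
Layer 1-14: 14 each from A, B, C, D, E, F = 14*6 = 84 chips; eligible A, B, C, D, E, F
Layer 15-25: 11 each from A, B, C, D, E = 11*5 = 55 chips; eligible A, B, C, D, E
Layer 26-45: 20 each from A, B, D, E = 20*4 = 80 chips; eligible A, B, D, E
Layer 46-56: 11 each from B, D, E = 11*3 = 33 chips; eligible B, D, E
Layer 57-93: 37 each from B, E = 37*2 = 74 chips; eligible B, E

Pot 1: 84 chips, eligible: A, B, C, D, E, F
Pot 2: 55 chips, eligible: A, B, C, D, E
Pot 3: 80 chips, eligible: A, B, D, E
Pot 4: 33 chips, eligible: B, D, E
Pot 5: 74 chips, eligible: B, E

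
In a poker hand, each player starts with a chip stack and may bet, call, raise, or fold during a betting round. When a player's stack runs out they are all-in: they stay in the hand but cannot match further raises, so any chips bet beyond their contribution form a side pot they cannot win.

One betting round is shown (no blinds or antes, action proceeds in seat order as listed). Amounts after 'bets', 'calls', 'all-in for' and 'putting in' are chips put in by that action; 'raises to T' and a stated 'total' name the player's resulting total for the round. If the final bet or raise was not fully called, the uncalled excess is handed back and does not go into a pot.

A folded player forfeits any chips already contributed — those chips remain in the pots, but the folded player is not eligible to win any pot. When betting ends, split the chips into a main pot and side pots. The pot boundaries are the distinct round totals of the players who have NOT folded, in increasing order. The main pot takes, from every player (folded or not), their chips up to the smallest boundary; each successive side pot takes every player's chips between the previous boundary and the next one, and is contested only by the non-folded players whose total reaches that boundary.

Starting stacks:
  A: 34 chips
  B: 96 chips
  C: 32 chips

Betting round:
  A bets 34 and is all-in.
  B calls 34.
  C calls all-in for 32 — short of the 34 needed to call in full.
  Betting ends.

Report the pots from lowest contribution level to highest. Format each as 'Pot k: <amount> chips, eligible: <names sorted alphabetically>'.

Pot 1: 96 chips, eligible: A, B, C
Pot 2: 4 chips, eligible: A, B

Derivation:
Contributions: A=34, B=34, C=32
Pot levels (distinct totals of non-folded players): 32, 34
Layer 1-32: 32 each from A, B, C = 32*3 = 96 chips; eligible A, B, C
Layer 33-34: 2 each from A, B = 2*2 = 4 chips; eligible A, B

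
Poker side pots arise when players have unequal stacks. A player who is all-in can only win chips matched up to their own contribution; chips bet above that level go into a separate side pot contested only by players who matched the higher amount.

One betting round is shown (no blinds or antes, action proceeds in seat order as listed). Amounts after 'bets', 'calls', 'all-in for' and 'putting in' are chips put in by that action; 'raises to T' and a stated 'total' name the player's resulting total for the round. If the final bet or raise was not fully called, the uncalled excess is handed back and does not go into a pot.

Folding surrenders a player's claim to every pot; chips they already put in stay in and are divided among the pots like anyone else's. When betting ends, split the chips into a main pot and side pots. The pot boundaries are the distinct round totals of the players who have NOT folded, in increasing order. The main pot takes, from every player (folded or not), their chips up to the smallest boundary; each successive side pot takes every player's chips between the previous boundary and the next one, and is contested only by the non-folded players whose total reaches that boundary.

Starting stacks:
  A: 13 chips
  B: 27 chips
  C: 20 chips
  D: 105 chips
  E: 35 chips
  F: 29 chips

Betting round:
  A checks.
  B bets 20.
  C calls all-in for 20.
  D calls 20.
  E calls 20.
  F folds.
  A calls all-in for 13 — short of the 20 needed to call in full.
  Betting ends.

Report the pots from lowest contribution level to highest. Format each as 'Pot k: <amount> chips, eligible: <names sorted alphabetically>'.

Pot 1: 65 chips, eligible: A, B, C, D, E
Pot 2: 28 chips, eligible: B, C, D, E

Derivation:
Contributions: A=13, B=20, C=20, D=20, E=20
Folded: F
Pot levels (distinct totals of non-folded players): 13, 20
Layer 1-13: 13 each from A, B, C, D, E = 13*5 = 65 chips; eligible A, B, C, D, E
Layer 14-20: 7 each from B, C, D, E = 7*4 = 28 chips; eligible B, C, D, E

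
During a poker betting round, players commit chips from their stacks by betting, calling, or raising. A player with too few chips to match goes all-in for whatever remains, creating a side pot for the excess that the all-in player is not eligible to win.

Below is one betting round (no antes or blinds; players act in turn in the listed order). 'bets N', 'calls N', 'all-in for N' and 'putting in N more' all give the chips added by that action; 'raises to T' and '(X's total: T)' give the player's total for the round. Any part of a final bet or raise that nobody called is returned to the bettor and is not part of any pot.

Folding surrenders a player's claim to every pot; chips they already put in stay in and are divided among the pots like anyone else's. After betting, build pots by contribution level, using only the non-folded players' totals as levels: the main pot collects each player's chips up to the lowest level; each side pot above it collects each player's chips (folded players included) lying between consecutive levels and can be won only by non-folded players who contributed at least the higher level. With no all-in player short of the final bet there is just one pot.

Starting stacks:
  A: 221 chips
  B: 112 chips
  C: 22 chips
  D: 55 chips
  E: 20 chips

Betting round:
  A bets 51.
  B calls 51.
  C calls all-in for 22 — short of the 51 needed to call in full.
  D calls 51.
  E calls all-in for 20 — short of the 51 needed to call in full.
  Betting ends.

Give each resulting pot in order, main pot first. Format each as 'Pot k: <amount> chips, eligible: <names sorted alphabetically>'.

Pot 1: 100 chips, eligible: A, B, C, D, E
Pot 2: 8 chips, eligible: A, B, C, D
Pot 3: 87 chips, eligible: A, B, D

Derivation:
Contributions: A=51, B=51, C=22, D=51, E=20
Pot levels (distinct totals of non-folded players): 20, 22, 51
Layer 1-20: 20 each from A, B, C, D, E = 20*5 = 100 chips; eligible A, B, C, D, E
Layer 21-22: 2 each from A, B, C, D = 2*4 = 8 chips; eligible A, B, C, D
Layer 23-51: 29 each from A, B, D = 29*3 = 87 chips; eligible A, B, D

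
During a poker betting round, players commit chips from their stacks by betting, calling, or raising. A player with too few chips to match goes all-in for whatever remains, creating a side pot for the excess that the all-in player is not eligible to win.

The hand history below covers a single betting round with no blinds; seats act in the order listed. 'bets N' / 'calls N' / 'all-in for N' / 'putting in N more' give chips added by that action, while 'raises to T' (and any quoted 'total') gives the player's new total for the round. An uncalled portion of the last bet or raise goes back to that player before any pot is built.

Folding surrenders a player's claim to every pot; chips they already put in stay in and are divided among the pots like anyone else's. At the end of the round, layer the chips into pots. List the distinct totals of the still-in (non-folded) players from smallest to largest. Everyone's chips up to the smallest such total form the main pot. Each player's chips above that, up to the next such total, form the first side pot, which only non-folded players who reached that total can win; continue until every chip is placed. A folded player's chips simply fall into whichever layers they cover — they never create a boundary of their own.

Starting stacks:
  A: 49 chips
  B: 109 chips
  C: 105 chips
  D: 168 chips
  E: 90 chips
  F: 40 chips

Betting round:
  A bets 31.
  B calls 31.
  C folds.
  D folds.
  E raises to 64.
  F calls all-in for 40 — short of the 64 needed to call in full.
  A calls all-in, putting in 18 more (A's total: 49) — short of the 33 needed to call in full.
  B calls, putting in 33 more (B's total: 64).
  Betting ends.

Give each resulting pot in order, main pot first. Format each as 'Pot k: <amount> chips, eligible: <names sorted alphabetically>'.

Contributions: A=49, B=64, E=64, F=40
Folded: C, D
Pot levels (distinct totals of non-folded players): 40, 49, 64
Layer 1-40: 40 each from A, B, E, F = 40*4 = 160 chips; eligible A, B, E, F
Layer 41-49: 9 each from A, B, E = 9*3 = 27 chips; eligible A, B, E
Layer 50-64: 15 each from B, E = 15*2 = 30 chips; eligible B, E

Pot 1: 160 chips, eligible: A, B, E, F
Pot 2: 27 chips, eligible: A, B, E
Pot 3: 30 chips, eligible: B, E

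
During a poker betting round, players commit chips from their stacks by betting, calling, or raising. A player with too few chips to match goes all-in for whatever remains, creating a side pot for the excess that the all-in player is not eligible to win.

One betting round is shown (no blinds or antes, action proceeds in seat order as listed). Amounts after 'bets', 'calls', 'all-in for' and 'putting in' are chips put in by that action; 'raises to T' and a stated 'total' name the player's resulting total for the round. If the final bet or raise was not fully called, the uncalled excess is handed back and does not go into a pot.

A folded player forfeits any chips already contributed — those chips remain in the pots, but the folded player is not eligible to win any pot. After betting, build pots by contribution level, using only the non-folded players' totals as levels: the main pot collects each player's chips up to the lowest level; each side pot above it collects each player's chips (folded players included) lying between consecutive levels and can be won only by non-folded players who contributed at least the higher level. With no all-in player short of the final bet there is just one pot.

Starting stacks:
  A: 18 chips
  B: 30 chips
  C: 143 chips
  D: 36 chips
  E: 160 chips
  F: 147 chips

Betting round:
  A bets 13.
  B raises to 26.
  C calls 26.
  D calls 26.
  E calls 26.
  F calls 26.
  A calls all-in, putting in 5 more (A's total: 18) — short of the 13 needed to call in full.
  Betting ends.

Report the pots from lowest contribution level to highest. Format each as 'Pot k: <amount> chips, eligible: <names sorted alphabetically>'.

Pot 1: 108 chips, eligible: A, B, C, D, E, F
Pot 2: 40 chips, eligible: B, C, D, E, F

Derivation:
Contributions: A=18, B=26, C=26, D=26, E=26, F=26
Pot levels (distinct totals of non-folded players): 18, 26
Layer 1-18: 18 each from A, B, C, D, E, F = 18*6 = 108 chips; eligible A, B, C, D, E, F
Layer 19-26: 8 each from B, C, D, E, F = 8*5 = 40 chips; eligible B, C, D, E, F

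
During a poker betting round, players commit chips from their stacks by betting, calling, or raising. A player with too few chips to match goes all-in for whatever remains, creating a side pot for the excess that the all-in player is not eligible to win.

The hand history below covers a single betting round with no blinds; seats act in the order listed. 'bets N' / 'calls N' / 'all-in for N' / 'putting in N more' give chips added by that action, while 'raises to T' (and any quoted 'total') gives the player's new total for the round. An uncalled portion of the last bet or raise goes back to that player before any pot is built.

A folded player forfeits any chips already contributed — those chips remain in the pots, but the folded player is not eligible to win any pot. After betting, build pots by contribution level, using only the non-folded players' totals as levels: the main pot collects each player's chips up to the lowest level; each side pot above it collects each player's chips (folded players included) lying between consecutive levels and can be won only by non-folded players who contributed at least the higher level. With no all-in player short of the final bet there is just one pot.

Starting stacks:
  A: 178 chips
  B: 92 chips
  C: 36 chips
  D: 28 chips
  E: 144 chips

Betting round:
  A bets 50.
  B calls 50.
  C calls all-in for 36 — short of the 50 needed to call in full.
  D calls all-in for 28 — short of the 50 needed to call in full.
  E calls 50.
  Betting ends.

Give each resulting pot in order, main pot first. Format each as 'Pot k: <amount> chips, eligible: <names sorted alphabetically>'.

Contributions: A=50, B=50, C=36, D=28, E=50
Pot levels (distinct totals of non-folded players): 28, 36, 50
Layer 1-28: 28 each from A, B, C, D, E = 28*5 = 140 chips; eligible A, B, C, D, E
Layer 29-36: 8 each from A, B, C, E = 8*4 = 32 chips; eligible A, B, C, E
Layer 37-50: 14 each from A, B, E = 14*3 = 42 chips; eligible A, B, E

Pot 1: 140 chips, eligible: A, B, C, D, E
Pot 2: 32 chips, eligible: A, B, C, E
Pot 3: 42 chips, eligible: A, B, E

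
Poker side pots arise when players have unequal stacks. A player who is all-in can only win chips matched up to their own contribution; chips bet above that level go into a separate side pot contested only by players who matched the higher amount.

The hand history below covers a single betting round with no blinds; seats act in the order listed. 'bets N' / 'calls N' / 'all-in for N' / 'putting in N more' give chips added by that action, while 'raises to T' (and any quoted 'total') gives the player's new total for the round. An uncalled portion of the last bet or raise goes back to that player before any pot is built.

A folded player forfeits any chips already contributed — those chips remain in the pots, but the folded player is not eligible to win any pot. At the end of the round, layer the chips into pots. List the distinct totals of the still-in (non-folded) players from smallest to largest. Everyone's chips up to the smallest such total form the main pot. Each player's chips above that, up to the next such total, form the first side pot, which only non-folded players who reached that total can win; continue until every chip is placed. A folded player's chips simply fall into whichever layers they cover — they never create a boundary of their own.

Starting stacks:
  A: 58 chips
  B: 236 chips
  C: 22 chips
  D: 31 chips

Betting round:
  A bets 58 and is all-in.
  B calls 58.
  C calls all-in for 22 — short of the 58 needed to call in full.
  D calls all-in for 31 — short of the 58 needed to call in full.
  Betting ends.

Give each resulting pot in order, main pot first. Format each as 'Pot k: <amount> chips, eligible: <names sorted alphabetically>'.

Contributions: A=58, B=58, C=22, D=31
Pot levels (distinct totals of non-folded players): 22, 31, 58
Layer 1-22: 22 each from A, B, C, D = 22*4 = 88 chips; eligible A, B, C, D
Layer 23-31: 9 each from A, B, D = 9*3 = 27 chips; eligible A, B, D
Layer 32-58: 27 each from A, B = 27*2 = 54 chips; eligible A, B

Pot 1: 88 chips, eligible: A, B, C, D
Pot 2: 27 chips, eligible: A, B, D
Pot 3: 54 chips, eligible: A, B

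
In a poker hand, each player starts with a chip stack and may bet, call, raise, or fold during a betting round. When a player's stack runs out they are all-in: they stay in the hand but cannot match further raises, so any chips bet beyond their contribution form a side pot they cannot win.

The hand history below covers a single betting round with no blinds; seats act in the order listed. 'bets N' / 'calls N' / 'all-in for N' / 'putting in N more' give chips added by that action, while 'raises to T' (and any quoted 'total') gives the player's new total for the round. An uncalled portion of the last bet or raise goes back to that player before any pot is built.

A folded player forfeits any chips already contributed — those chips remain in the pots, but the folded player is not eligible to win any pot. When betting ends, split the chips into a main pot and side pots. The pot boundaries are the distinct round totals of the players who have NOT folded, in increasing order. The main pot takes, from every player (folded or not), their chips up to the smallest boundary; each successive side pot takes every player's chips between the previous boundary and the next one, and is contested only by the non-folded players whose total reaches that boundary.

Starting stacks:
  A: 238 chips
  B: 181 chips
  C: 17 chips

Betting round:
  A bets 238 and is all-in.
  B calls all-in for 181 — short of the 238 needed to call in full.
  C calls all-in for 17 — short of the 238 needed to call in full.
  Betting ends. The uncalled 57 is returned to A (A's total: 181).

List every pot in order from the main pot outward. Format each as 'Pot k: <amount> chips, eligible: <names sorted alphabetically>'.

Pot 1: 51 chips, eligible: A, B, C
Pot 2: 328 chips, eligible: A, B

Derivation:
Contributions (after 57 returned to A): A=181, B=181, C=17
Pot levels (distinct totals of non-folded players): 17, 181
Layer 1-17: 17 each from A, B, C = 17*3 = 51 chips; eligible A, B, C
Layer 18-181: 164 each from A, B = 164*2 = 328 chips; eligible A, B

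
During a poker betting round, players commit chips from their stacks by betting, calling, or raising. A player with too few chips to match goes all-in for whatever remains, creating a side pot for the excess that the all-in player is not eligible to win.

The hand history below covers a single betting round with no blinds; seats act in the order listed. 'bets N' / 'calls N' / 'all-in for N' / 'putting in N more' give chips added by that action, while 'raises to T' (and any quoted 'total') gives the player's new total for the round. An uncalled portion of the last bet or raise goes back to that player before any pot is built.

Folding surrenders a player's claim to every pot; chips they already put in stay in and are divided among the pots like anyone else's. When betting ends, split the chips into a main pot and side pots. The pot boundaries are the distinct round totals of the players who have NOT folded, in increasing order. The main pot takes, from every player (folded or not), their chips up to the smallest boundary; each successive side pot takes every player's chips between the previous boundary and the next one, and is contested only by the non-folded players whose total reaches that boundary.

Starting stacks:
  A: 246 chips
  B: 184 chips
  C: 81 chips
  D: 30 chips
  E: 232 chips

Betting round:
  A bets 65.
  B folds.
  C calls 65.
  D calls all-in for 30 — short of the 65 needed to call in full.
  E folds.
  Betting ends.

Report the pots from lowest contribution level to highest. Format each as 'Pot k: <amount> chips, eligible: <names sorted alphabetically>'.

Contributions: A=65, C=65, D=30
Folded: B, E
Pot levels (distinct totals of non-folded players): 30, 65
Layer 1-30: 30 each from A, C, D = 30*3 = 90 chips; eligible A, C, D
Layer 31-65: 35 each from A, C = 35*2 = 70 chips; eligible A, C

Pot 1: 90 chips, eligible: A, C, D
Pot 2: 70 chips, eligible: A, C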